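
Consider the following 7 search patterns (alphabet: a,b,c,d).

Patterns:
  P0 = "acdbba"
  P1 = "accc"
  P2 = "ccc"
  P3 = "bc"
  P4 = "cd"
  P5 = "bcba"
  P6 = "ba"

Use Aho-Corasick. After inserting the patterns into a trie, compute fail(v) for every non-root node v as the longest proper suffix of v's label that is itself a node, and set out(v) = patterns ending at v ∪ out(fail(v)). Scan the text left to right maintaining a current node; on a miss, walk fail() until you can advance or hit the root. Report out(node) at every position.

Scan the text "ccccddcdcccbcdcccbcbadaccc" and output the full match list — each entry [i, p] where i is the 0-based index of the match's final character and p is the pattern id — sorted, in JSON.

Build automaton:
Trie (insert patterns):
  0='ε' goto a→1 b→12 c→9
  1='a' goto c→2
  2='ac' goto c→7 d→3
  3='acd' goto b→4
  4='acdb' goto b→5
  5='acdbb' goto a→6
  6='acdbba' goto ·  ←P0
  7='acc' goto c→8
  8='accc' goto ·  ←P1
  9='c' goto c→10 d→14
  10='cc' goto c→11
  11='ccc' goto ·  ←P2
  12='b' goto a→17 c→13
  13='bc' goto b→15  ←P3
  14='cd' goto ·  ←P4
  15='bcb' goto a→16
  16='bcba' goto ·  ←P5
  17='ba' goto ·  ←P6

BFS fail/out derivation:
  n1('a'): parent n0 fail=0; on 'a' 0 → fail=0;  out ∅∪∅=∅
  n9('c'): parent n0 fail=0; on 'c' 0 → fail=0;  out ∅∪∅=∅
  n12('b'): parent n0 fail=0; on 'b' 0 → fail=0;  out ∅∪∅=∅
  n2('ac'): parent n1 fail=0; on 'c' 0 → fail=9;  out ∅∪∅=∅
  n10('cc'): parent n9 fail=0; on 'c' 0 → fail=9;  out ∅∪∅=∅
  n13('bc'): parent n12 fail=0; on 'c' 0 → fail=9;  out {3}∪∅={3}
  n14('cd'): parent n9 fail=0; on 'd' 0 → fail=0;  out {4}∪∅={4}
  n17('ba'): parent n12 fail=0; on 'a' 0 → fail=1;  out {6}∪∅={6}
  n3('acd'): parent n2 fail=9; on 'd' 9 → fail=14;  out ∅∪{4}={4}
  n7('acc'): parent n2 fail=9; on 'c' 9 → fail=10;  out ∅∪∅=∅
  n11('ccc'): parent n10 fail=9; on 'c' 9 → fail=10;  out {2}∪∅={2}
  n15('bcb'): parent n13 fail=9; on 'b' 9→0 → fail=12;  out ∅∪∅=∅
  n4('acdb'): parent n3 fail=14; on 'b' 14→0 → fail=12;  out ∅∪∅=∅
  n8('accc'): parent n7 fail=10; on 'c' 10 → fail=11;  out {1}∪{2}={1,2}
  n16('bcba'): parent n15 fail=12; on 'a' 12 → fail=17;  out {5}∪{6}={5,6}
  n5('acdbb'): parent n4 fail=12; on 'b' 12→0 → fail=12;  out ∅∪∅=∅
  n6('acdbba'): parent n5 fail=12; on 'a' 12 → fail=17;  out {0}∪{6}={0,6}

Scan:
[0] read 'c'  n0⇒n9
[1] read 'c'  n9⇒n10
[2] read 'c'  n10⇒n11  emit P2@[0:2]
[3] read 'c'  n11⇒n11 (fail-walked)  emit P2@[1:3]
[4] read 'd'  n11⇒n14 (fail-walked)  emit P4@[3:4]
[5] read 'd'  n14⇒n0 (fail-walked)
[6] read 'c'  n0⇒n9
[7] read 'd'  n9⇒n14  emit P4@[6:7]
[8] read 'c'  n14⇒n9 (fail-walked)
[9] read 'c'  n9⇒n10
[10] read 'c'  n10⇒n11  emit P2@[8:10]
[11] read 'b'  n11⇒n12 (fail-walked)
[12] read 'c'  n12⇒n13  emit P3@[11:12]
[13] read 'd'  n13⇒n14 (fail-walked)  emit P4@[12:13]
[14] read 'c'  n14⇒n9 (fail-walked)
[15] read 'c'  n9⇒n10
[16] read 'c'  n10⇒n11  emit P2@[14:16]
[17] read 'b'  n11⇒n12 (fail-walked)
[18] read 'c'  n12⇒n13  emit P3@[17:18]
[19] read 'b'  n13⇒n15
[20] read 'a'  n15⇒n16  emit P5@[17:20],P6@[19:20]
[21] read 'd'  n16⇒n0 (fail-walked)
[22] read 'a'  n0⇒n1
[23] read 'c'  n1⇒n2
[24] read 'c'  n2⇒n7
[25] read 'c'  n7⇒n8  emit P1@[22:25],P2@[23:25]

Matches: [[2,2],[3,2],[4,4],[7,4],[10,2],[12,3],[13,4],[16,2],[18,3],[20,5],[20,6],[25,1],[25,2]]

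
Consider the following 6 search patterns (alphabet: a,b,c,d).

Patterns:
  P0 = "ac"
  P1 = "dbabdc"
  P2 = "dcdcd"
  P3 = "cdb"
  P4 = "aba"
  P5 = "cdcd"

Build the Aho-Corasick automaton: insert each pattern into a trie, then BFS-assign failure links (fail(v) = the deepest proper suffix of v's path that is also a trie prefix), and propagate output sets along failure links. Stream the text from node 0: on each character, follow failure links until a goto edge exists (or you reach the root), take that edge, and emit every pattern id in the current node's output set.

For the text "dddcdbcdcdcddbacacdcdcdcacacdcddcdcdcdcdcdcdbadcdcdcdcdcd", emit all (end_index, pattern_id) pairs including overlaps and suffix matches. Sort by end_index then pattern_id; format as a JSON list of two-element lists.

Construct AC machine:
Trie (insert patterns):
  0='ε' goto a→1 c→13 d→3
  1='a' goto b→16 c→2
  2='ac' goto ·  ←P0
  3='d' goto b→4 c→9
  4='db' goto a→5
  5='dba' goto b→6
  6='dbab' goto d→7
  7='dbabd' goto c→8
  8='dbabdc' goto ·  ←P1
  9='dc' goto d→10
  10='dcd' goto c→11
  11='dcdc' goto d→12
  12='dcdcd' goto ·  ←P2
  13='c' goto d→14
  14='cd' goto b→15 c→18
  15='cdb' goto ·  ←P3
  16='ab' goto a→17
  17='aba' goto ·  ←P4
  18='cdc' goto d→19
  19='cdcd' goto ·  ←P5

BFS fail/out derivation:
  fail(1) 'a': from fail(0)=0 chase 'a': 0 ⇒ 0;  out=∅∪out(0)=∅
  fail(3) 'd': from fail(0)=0 chase 'd': 0 ⇒ 0;  out=∅∪out(0)=∅
  fail(13) 'c': from fail(0)=0 chase 'c': 0 ⇒ 0;  out=∅∪out(0)=∅
  fail(2) 'ac': from fail(1)=0 chase 'c': 0 ⇒ 13;  out={0}∪out(13)={0}
  fail(4) 'db': from fail(3)=0 chase 'b': 0 ⇒ 0;  out=∅∪out(0)=∅
  fail(9) 'dc': from fail(3)=0 chase 'c': 0 ⇒ 13;  out=∅∪out(13)=∅
  fail(14) 'cd': from fail(13)=0 chase 'd': 0 ⇒ 3;  out=∅∪out(3)=∅
  fail(16) 'ab': from fail(1)=0 chase 'b': 0 ⇒ 0;  out=∅∪out(0)=∅
  fail(5) 'dba': from fail(4)=0 chase 'a': 0 ⇒ 1;  out=∅∪out(1)=∅
  fail(10) 'dcd': from fail(9)=13 chase 'd': 13 ⇒ 14;  out=∅∪out(14)=∅
  fail(15) 'cdb': from fail(14)=3 chase 'b': 3 ⇒ 4;  out={3}∪out(4)={3}
  fail(17) 'aba': from fail(16)=0 chase 'a': 0 ⇒ 1;  out={4}∪out(1)={4}
  fail(18) 'cdc': from fail(14)=3 chase 'c': 3 ⇒ 9;  out=∅∪out(9)=∅
  fail(6) 'dbab': from fail(5)=1 chase 'b': 1 ⇒ 16;  out=∅∪out(16)=∅
  fail(11) 'dcdc': from fail(10)=14 chase 'c': 14 ⇒ 18;  out=∅∪out(18)=∅
  fail(19) 'cdcd': from fail(18)=9 chase 'd': 9 ⇒ 10;  out={5}∪out(10)={5}
  fail(7) 'dbabd': from fail(6)=16 chase 'd': 16→0 ⇒ 3;  out=∅∪out(3)=∅
  fail(12) 'dcdcd': from fail(11)=18 chase 'd': 18 ⇒ 19;  out={2}∪out(19)={2,5}
  fail(8) 'dbabdc': from fail(7)=3 chase 'c': 3 ⇒ 9;  out={1}∪out(9)={1}

Run:
pos 0 'd': at 3
pos 1 'd': at 3 ·f
pos 2 'd': at 3 ·f
pos 3 'c': at 9
pos 4 'd': at 10
pos 5 'b': at 15 ·f  ** P3@[3:5]
pos 6 'c': at 13 ·f
pos 7 'd': at 14
pos 8 'c': at 18
pos 9 'd': at 19  ** P5@[6:9]
pos 10 'c': at 11 ·f
pos 11 'd': at 12  ** P2@[7:11],P5@[8:11]
pos 12 'd': at 3 ·f
pos 13 'b': at 4
pos 14 'a': at 5
pos 15 'c': at 2 ·f  ** P0@[14:15]
pos 16 'a': at 1 ·f
pos 17 'c': at 2  ** P0@[16:17]
pos 18 'd': at 14 ·f
pos 19 'c': at 18
pos 20 'd': at 19  ** P5@[17:20]
pos 21 'c': at 11 ·f
pos 22 'd': at 12  ** P2@[18:22],P5@[19:22]
pos 23 'c': at 11 ·f
pos 24 'a': at 1 ·f
pos 25 'c': at 2  ** P0@[24:25]
pos 26 'a': at 1 ·f
pos 27 'c': at 2  ** P0@[26:27]
pos 28 'd': at 14 ·f
pos 29 'c': at 18
pos 30 'd': at 19  ** P5@[27:30]
pos 31 'd': at 3 ·f
pos 32 'c': at 9
pos 33 'd': at 10
pos 34 'c': at 11
pos 35 'd': at 12  ** P2@[31:35],P5@[32:35]
pos 36 'c': at 11 ·f
pos 37 'd': at 12  ** P2@[33:37],P5@[34:37]
pos 38 'c': at 11 ·f
pos 39 'd': at 12  ** P2@[35:39],P5@[36:39]
pos 40 'c': at 11 ·f
pos 41 'd': at 12  ** P2@[37:41],P5@[38:41]
pos 42 'c': at 11 ·f
pos 43 'd': at 12  ** P2@[39:43],P5@[40:43]
pos 44 'b': at 15 ·f  ** P3@[42:44]
pos 45 'a': at 5 ·f
pos 46 'd': at 3 ·f
pos 47 'c': at 9
pos 48 'd': at 10
pos 49 'c': at 11
pos 50 'd': at 12  ** P2@[46:50],P5@[47:50]
pos 51 'c': at 11 ·f
pos 52 'd': at 12  ** P2@[48:52],P5@[49:52]
pos 53 'c': at 11 ·f
pos 54 'd': at 12  ** P2@[50:54],P5@[51:54]
pos 55 'c': at 11 ·f
pos 56 'd': at 12  ** P2@[52:56],P5@[53:56]

Matches: [[5,3],[9,5],[11,2],[11,5],[15,0],[17,0],[20,5],[22,2],[22,5],[25,0],[27,0],[30,5],[35,2],[35,5],[37,2],[37,5],[39,2],[39,5],[41,2],[41,5],[43,2],[43,5],[44,3],[50,2],[50,5],[52,2],[52,5],[54,2],[54,5],[56,2],[56,5]]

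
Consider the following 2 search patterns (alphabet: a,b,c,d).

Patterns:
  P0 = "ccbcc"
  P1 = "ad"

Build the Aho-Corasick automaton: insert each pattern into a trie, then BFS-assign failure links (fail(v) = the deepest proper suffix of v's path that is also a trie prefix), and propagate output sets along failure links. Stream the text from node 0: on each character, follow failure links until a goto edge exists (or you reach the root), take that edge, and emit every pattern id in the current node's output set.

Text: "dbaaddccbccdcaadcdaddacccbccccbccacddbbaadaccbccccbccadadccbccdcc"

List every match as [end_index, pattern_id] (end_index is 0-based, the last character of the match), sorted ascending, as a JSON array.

Construct AC machine:
Trie (insert patterns):
  0='ε' goto a→6 c→1
  1='c' goto c→2
  2='cc' goto b→3
  3='ccb' goto c→4
  4='ccbc' goto c→5
  5='ccbcc' goto ·  [P0 ends]
  6='a' goto d→7
  7='ad' goto ·  [P1 ends]

Failure links (BFS by depth):
  n1('c'): parent n0 fail=0; on 'c' 0 → fail=0;  out ∅∪∅=∅
  n6('a'): parent n0 fail=0; on 'a' 0 → fail=0;  out ∅∪∅=∅
  n2('cc'): parent n1 fail=0; on 'c' 0 → fail=1;  out ∅∪∅=∅
  n7('ad'): parent n6 fail=0; on 'd' 0 → fail=0;  out {1}∪∅={1}
  n3('ccb'): parent n2 fail=1; on 'b' 1→0 → fail=0;  out ∅∪∅=∅
  n4('ccbc'): parent n3 fail=0; on 'c' 0 → fail=1;  out ∅∪∅=∅
  n5('ccbcc'): parent n4 fail=1; on 'c' 1 → fail=2;  out {0}∪∅={0}

Text stream:
[0] read 'd'  n0⇒n0
[1] read 'b'  n0⇒n0
[2] read 'a'  n0⇒n6
[3] read 'a'  n6⇒n6 (via fail)
[4] read 'd'  n6⇒n7  → match P1@[3:4]
[5] read 'd'  n7⇒n0 (via fail)
[6] read 'c'  n0⇒n1
[7] read 'c'  n1⇒n2
[8] read 'b'  n2⇒n3
[9] read 'c'  n3⇒n4
[10] read 'c'  n4⇒n5  → match P0@[6:10]
[11] read 'd'  n5⇒n0 (via fail)
[12] read 'c'  n0⇒n1
[13] read 'a'  n1⇒n6 (via fail)
[14] read 'a'  n6⇒n6 (via fail)
[15] read 'd'  n6⇒n7  → match P1@[14:15]
[16] read 'c'  n7⇒n1 (via fail)
[17] read 'd'  n1⇒n0 (via fail)
[18] read 'a'  n0⇒n6
[19] read 'd'  n6⇒n7  → match P1@[18:19]
[20] read 'd'  n7⇒n0 (via fail)
[21] read 'a'  n0⇒n6
[22] read 'c'  n6⇒n1 (via fail)
[23] read 'c'  n1⇒n2
[24] read 'c'  n2⇒n2 (via fail)
[25] read 'b'  n2⇒n3
[26] read 'c'  n3⇒n4
[27] read 'c'  n4⇒n5  → match P0@[23:27]
[28] read 'c'  n5⇒n2 (via fail)
[29] read 'c'  n2⇒n2 (via fail)
[30] read 'b'  n2⇒n3
[31] read 'c'  n3⇒n4
[32] read 'c'  n4⇒n5  → match P0@[28:32]
[33] read 'a'  n5⇒n6 (via fail)
[34] read 'c'  n6⇒n1 (via fail)
[35] read 'd'  n1⇒n0 (via fail)
[36] read 'd'  n0⇒n0
[37] read 'b'  n0⇒n0
[38] read 'b'  n0⇒n0
[39] read 'a'  n0⇒n6
[40] read 'a'  n6⇒n6 (via fail)
[41] read 'd'  n6⇒n7  → match P1@[40:41]
[42] read 'a'  n7⇒n6 (via fail)
[43] read 'c'  n6⇒n1 (via fail)
[44] read 'c'  n1⇒n2
[45] read 'b'  n2⇒n3
[46] read 'c'  n3⇒n4
[47] read 'c'  n4⇒n5  → match P0@[43:47]
[48] read 'c'  n5⇒n2 (via fail)
[49] read 'c'  n2⇒n2 (via fail)
[50] read 'b'  n2⇒n3
[51] read 'c'  n3⇒n4
[52] read 'c'  n4⇒n5  → match P0@[48:52]
[53] read 'a'  n5⇒n6 (via fail)
[54] read 'd'  n6⇒n7  → match P1@[53:54]
[55] read 'a'  n7⇒n6 (via fail)
[56] read 'd'  n6⇒n7  → match P1@[55:56]
[57] read 'c'  n7⇒n1 (via fail)
[58] read 'c'  n1⇒n2
[59] read 'b'  n2⇒n3
[60] read 'c'  n3⇒n4
[61] read 'c'  n4⇒n5  → match P0@[57:61]
[62] read 'd'  n5⇒n0 (via fail)
[63] read 'c'  n0⇒n1
[64] read 'c'  n1⇒n2

Matches: [[4,1],[10,0],[15,1],[19,1],[27,0],[32,0],[41,1],[47,0],[52,0],[54,1],[56,1],[61,0]]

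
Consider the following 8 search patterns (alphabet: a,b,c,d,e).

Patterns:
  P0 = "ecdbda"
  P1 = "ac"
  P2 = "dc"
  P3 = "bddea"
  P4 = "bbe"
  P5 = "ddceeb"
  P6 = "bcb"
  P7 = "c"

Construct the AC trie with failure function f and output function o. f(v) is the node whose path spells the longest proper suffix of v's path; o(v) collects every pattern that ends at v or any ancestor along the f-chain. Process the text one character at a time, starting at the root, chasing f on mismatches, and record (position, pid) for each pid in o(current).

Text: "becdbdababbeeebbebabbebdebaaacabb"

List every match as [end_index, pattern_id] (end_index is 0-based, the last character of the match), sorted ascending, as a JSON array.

Build automaton:
Trie nodes:
  n0 'ε': a→7 b→11 c→25 d→9 e→1
  n1 'e': c→2
  n2 'ec': d→3
  n3 'ecd': b→4
  n4 'ecdb': d→5
  n5 'ecdbd': a→6
  n6 'ecdbda': ·  [P0 ends]
  n7 'a': c→8
  n8 'ac': ·  [P1 ends]
  n9 'd': c→10 d→18
  n10 'dc': ·  [P2 ends]
  n11 'b': b→16 c→23 d→12
  n12 'bd': d→13
  n13 'bdd': e→14
  n14 'bdde': a→15
  n15 'bddea': ·  [P3 ends]
  n16 'bb': e→17
  n17 'bbe': ·  [P4 ends]
  n18 'dd': c→19
  n19 'ddc': e→20
  n20 'ddce': e→21
  n21 'ddcee': b→22
  n22 'ddceeb': ·  [P5 ends]
  n23 'bc': b→24
  n24 'bcb': ·  [P6 ends]
  n25 'c': ·  [P7 ends]

Failure links (BFS by depth):
  fail(1) 'e': from fail(0)=0 chase 'e': 0 ⇒ 0;  out=∅∪out(0)=∅
  fail(7) 'a': from fail(0)=0 chase 'a': 0 ⇒ 0;  out=∅∪out(0)=∅
  fail(9) 'd': from fail(0)=0 chase 'd': 0 ⇒ 0;  out=∅∪out(0)=∅
  fail(11) 'b': from fail(0)=0 chase 'b': 0 ⇒ 0;  out=∅∪out(0)=∅
  fail(25) 'c': from fail(0)=0 chase 'c': 0 ⇒ 0;  out={7}∪out(0)={7}
  fail(2) 'ec': from fail(1)=0 chase 'c': 0 ⇒ 25;  out=∅∪out(25)={7}
  fail(8) 'ac': from fail(7)=0 chase 'c': 0 ⇒ 25;  out={1}∪out(25)={1,7}
  fail(10) 'dc': from fail(9)=0 chase 'c': 0 ⇒ 25;  out={2}∪out(25)={2,7}
  fail(12) 'bd': from fail(11)=0 chase 'd': 0 ⇒ 9;  out=∅∪out(9)=∅
  fail(16) 'bb': from fail(11)=0 chase 'b': 0 ⇒ 11;  out=∅∪out(11)=∅
  fail(18) 'dd': from fail(9)=0 chase 'd': 0 ⇒ 9;  out=∅∪out(9)=∅
  fail(23) 'bc': from fail(11)=0 chase 'c': 0 ⇒ 25;  out=∅∪out(25)={7}
  fail(3) 'ecd': from fail(2)=25 chase 'd': 25→0 ⇒ 9;  out=∅∪out(9)=∅
  fail(13) 'bdd': from fail(12)=9 chase 'd': 9 ⇒ 18;  out=∅∪out(18)=∅
  fail(17) 'bbe': from fail(16)=11 chase 'e': 11→0 ⇒ 1;  out={4}∪out(1)={4}
  fail(19) 'ddc': from fail(18)=9 chase 'c': 9 ⇒ 10;  out=∅∪out(10)={2,7}
  fail(24) 'bcb': from fail(23)=25 chase 'b': 25→0 ⇒ 11;  out={6}∪out(11)={6}
  fail(4) 'ecdb': from fail(3)=9 chase 'b': 9→0 ⇒ 11;  out=∅∪out(11)=∅
  fail(14) 'bdde': from fail(13)=18 chase 'e': 18→9→0 ⇒ 1;  out=∅∪out(1)=∅
  fail(20) 'ddce': from fail(19)=10 chase 'e': 10→25→0 ⇒ 1;  out=∅∪out(1)=∅
  fail(5) 'ecdbd': from fail(4)=11 chase 'd': 11 ⇒ 12;  out=∅∪out(12)=∅
  fail(15) 'bddea': from fail(14)=1 chase 'a': 1→0 ⇒ 7;  out={3}∪out(7)={3}
  fail(21) 'ddcee': from fail(20)=1 chase 'e': 1→0 ⇒ 1;  out=∅∪out(1)=∅
  fail(6) 'ecdbda': from fail(5)=12 chase 'a': 12→9→0 ⇒ 7;  out={0}∪out(7)={0}
  fail(22) 'ddceeb': from fail(21)=1 chase 'b': 1→0 ⇒ 11;  out={5}∪out(11)={5}

Run:
[0] read 'b'  n0⇒n11
[1] read 'e'  n11⇒n1 (fail-walked)
[2] read 'c'  n1⇒n2  emit P7@[2:2]
[3] read 'd'  n2⇒n3
[4] read 'b'  n3⇒n4
[5] read 'd'  n4⇒n5
[6] read 'a'  n5⇒n6  emit P0@[1:6]
[7] read 'b'  n6⇒n11 (fail-walked)
[8] read 'a'  n11⇒n7 (fail-walked)
[9] read 'b'  n7⇒n11 (fail-walked)
[10] read 'b'  n11⇒n16
[11] read 'e'  n16⇒n17  emit P4@[9:11]
[12] read 'e'  n17⇒n1 (fail-walked)
[13] read 'e'  n1⇒n1 (fail-walked)
[14] read 'b'  n1⇒n11 (fail-walked)
[15] read 'b'  n11⇒n16
[16] read 'e'  n16⇒n17  emit P4@[14:16]
[17] read 'b'  n17⇒n11 (fail-walked)
[18] read 'a'  n11⇒n7 (fail-walked)
[19] read 'b'  n7⇒n11 (fail-walked)
[20] read 'b'  n11⇒n16
[21] read 'e'  n16⇒n17  emit P4@[19:21]
[22] read 'b'  n17⇒n11 (fail-walked)
[23] read 'd'  n11⇒n12
[24] read 'e'  n12⇒n1 (fail-walked)
[25] read 'b'  n1⇒n11 (fail-walked)
[26] read 'a'  n11⇒n7 (fail-walked)
[27] read 'a'  n7⇒n7 (fail-walked)
[28] read 'a'  n7⇒n7 (fail-walked)
[29] read 'c'  n7⇒n8  emit P1@[28:29],P7@[29:29]
[30] read 'a'  n8⇒n7 (fail-walked)
[31] read 'b'  n7⇒n11 (fail-walked)
[32] read 'b'  n11⇒n16

Matches: [[2,7],[6,0],[11,4],[16,4],[21,4],[29,1],[29,7]]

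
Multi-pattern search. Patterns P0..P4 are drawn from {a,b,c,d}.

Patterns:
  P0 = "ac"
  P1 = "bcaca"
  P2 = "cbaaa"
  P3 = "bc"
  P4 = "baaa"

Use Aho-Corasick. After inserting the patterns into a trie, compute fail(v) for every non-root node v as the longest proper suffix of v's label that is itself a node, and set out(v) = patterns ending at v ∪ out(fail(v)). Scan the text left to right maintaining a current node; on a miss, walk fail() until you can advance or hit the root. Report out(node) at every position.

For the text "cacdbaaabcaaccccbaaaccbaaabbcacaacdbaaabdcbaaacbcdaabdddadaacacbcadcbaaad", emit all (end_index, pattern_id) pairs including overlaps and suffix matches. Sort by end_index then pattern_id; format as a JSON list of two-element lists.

Build automaton:
Trie (insert patterns):
  n0 'ε': a→1 b→3 c→8
  n1 'a': c→2
  n2 'ac': ·  ←P0
  n3 'b': a→13 c→4
  n4 'bc': a→5  ←P3
  n5 'bca': c→6
  n6 'bcac': a→7
  n7 'bcaca': ·  ←P1
  n8 'c': b→9
  n9 'cb': a→10
  n10 'cba': a→11
  n11 'cbaa': a→12
  n12 'cbaaa': ·  ←P2
  n13 'ba': a→14
  n14 'baa': a→15
  n15 'baaa': ·  ←P4

BFS fail/out derivation:
  fail(1) 'a': from fail(0)=0 chase 'a': 0 ⇒ 0;  out=∅∪out(0)=∅
  fail(3) 'b': from fail(0)=0 chase 'b': 0 ⇒ 0;  out=∅∪out(0)=∅
  fail(8) 'c': from fail(0)=0 chase 'c': 0 ⇒ 0;  out=∅∪out(0)=∅
  fail(2) 'ac': from fail(1)=0 chase 'c': 0 ⇒ 8;  out={0}∪out(8)={0}
  fail(4) 'bc': from fail(3)=0 chase 'c': 0 ⇒ 8;  out={3}∪out(8)={3}
  fail(9) 'cb': from fail(8)=0 chase 'b': 0 ⇒ 3;  out=∅∪out(3)=∅
  fail(13) 'ba': from fail(3)=0 chase 'a': 0 ⇒ 1;  out=∅∪out(1)=∅
  fail(5) 'bca': from fail(4)=8 chase 'a': 8→0 ⇒ 1;  out=∅∪out(1)=∅
  fail(10) 'cba': from fail(9)=3 chase 'a': 3 ⇒ 13;  out=∅∪out(13)=∅
  fail(14) 'baa': from fail(13)=1 chase 'a': 1→0 ⇒ 1;  out=∅∪out(1)=∅
  fail(6) 'bcac': from fail(5)=1 chase 'c': 1 ⇒ 2;  out=∅∪out(2)={0}
  fail(11) 'cbaa': from fail(10)=13 chase 'a': 13 ⇒ 14;  out=∅∪out(14)=∅
  fail(15) 'baaa': from fail(14)=1 chase 'a': 1→0 ⇒ 1;  out={4}∪out(1)={4}
  fail(7) 'bcaca': from fail(6)=2 chase 'a': 2→8→0 ⇒ 1;  out={1}∪out(1)={1}
  fail(12) 'cbaaa': from fail(11)=14 chase 'a': 14 ⇒ 15;  out={2}∪out(15)={2,4}

Scan:
i=0 'c': node 0→8
i=1 'a': node 8→1 ·f
i=2 'c': node 1→2  emit P0@[1:2]
i=3 'd': node 2→0 ·f
i=4 'b': node 0→3
i=5 'a': node 3→13
i=6 'a': node 13→14
i=7 'a': node 14→15  emit P4@[4:7]
i=8 'b': node 15→3 ·f
i=9 'c': node 3→4  emit P3@[8:9]
i=10 'a': node 4→5
i=11 'a': node 5→1 ·f
i=12 'c': node 1→2  emit P0@[11:12]
i=13 'c': node 2→8 ·f
i=14 'c': node 8→8 ·f
i=15 'c': node 8→8 ·f
i=16 'b': node 8→9
i=17 'a': node 9→10
i=18 'a': node 10→11
i=19 'a': node 11→12  emit P2@[15:19],P4@[16:19]
i=20 'c': node 12→2 ·f  emit P0@[19:20]
i=21 'c': node 2→8 ·f
i=22 'b': node 8→9
i=23 'a': node 9→10
i=24 'a': node 10→11
i=25 'a': node 11→12  emit P2@[21:25],P4@[22:25]
i=26 'b': node 12→3 ·f
i=27 'b': node 3→3 ·f
i=28 'c': node 3→4  emit P3@[27:28]
i=29 'a': node 4→5
i=30 'c': node 5→6  emit P0@[29:30]
i=31 'a': node 6→7  emit P1@[27:31]
i=32 'a': node 7→1 ·f
i=33 'c': node 1→2  emit P0@[32:33]
i=34 'd': node 2→0 ·f
i=35 'b': node 0→3
i=36 'a': node 3→13
i=37 'a': node 13→14
i=38 'a': node 14→15  emit P4@[35:38]
i=39 'b': node 15→3 ·f
i=40 'd': node 3→0 ·f
i=41 'c': node 0→8
i=42 'b': node 8→9
i=43 'a': node 9→10
i=44 'a': node 10→11
i=45 'a': node 11→12  emit P2@[41:45],P4@[42:45]
i=46 'c': node 12→2 ·f  emit P0@[45:46]
i=47 'b': node 2→9 ·f
i=48 'c': node 9→4 ·f  emit P3@[47:48]
i=49 'd': node 4→0 ·f
i=50 'a': node 0→1
i=51 'a': node 1→1 ·f
i=52 'b': node 1→3 ·f
i=53 'd': node 3→0 ·f
i=54 'd': node 0→0
i=55 'd': node 0→0
i=56 'a': node 0→1
i=57 'd': node 1→0 ·f
i=58 'a': node 0→1
i=59 'a': node 1→1 ·f
i=60 'c': node 1→2  emit P0@[59:60]
i=61 'a': node 2→1 ·f
i=62 'c': node 1→2  emit P0@[61:62]
i=63 'b': node 2→9 ·f
i=64 'c': node 9→4 ·f  emit P3@[63:64]
i=65 'a': node 4→5
i=66 'd': node 5→0 ·f
i=67 'c': node 0→8
i=68 'b': node 8→9
i=69 'a': node 9→10
i=70 'a': node 10→11
i=71 'a': node 11→12  emit P2@[67:71],P4@[68:71]
i=72 'd': node 12→0 ·f

Matches: [[2,0],[7,4],[9,3],[12,0],[19,2],[19,4],[20,0],[25,2],[25,4],[28,3],[30,0],[31,1],[33,0],[38,4],[45,2],[45,4],[46,0],[48,3],[60,0],[62,0],[64,3],[71,2],[71,4]]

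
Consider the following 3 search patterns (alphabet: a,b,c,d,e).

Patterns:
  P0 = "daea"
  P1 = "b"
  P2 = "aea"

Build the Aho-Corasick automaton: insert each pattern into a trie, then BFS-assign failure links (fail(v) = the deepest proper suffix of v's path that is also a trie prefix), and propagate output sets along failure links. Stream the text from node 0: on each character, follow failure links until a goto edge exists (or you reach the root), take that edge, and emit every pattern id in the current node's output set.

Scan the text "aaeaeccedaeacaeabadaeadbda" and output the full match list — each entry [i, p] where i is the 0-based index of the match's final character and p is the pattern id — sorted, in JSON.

Construct AC machine:
Trie (insert patterns):
  n0 'ε': a→6 b→5 d→1
  n1 'd': a→2
  n2 'da': e→3
  n3 'dae': a→4
  n4 'daea': ·  ←P0
  n5 'b': ·  ←P1
  n6 'a': e→7
  n7 'ae': a→8
  n8 'aea': ·  ←P2

Failure links (BFS by depth):
  n1('d'): parent n0 fail=0; on 'd' 0 → fail=0;  out ∅∪∅=∅
  n5('b'): parent n0 fail=0; on 'b' 0 → fail=0;  out {1}∪∅={1}
  n6('a'): parent n0 fail=0; on 'a' 0 → fail=0;  out ∅∪∅=∅
  n2('da'): parent n1 fail=0; on 'a' 0 → fail=6;  out ∅∪∅=∅
  n7('ae'): parent n6 fail=0; on 'e' 0 → fail=0;  out ∅∪∅=∅
  n3('dae'): parent n2 fail=6; on 'e' 6 → fail=7;  out ∅∪∅=∅
  n8('aea'): parent n7 fail=0; on 'a' 0 → fail=6;  out {2}∪∅={2}
  n4('daea'): parent n3 fail=7; on 'a' 7 → fail=8;  out {0}∪{2}={0,2}

Text stream:
pos 0 'a': at 6
pos 1 'a': at 6 ·f
pos 2 'e': at 7
pos 3 'a': at 8  → match P2@[1:3]
pos 4 'e': at 7 ·f
pos 5 'c': at 0 ·f
pos 6 'c': at 0
pos 7 'e': at 0
pos 8 'd': at 1
pos 9 'a': at 2
pos 10 'e': at 3
pos 11 'a': at 4  → match P0@[8:11],P2@[9:11]
pos 12 'c': at 0 ·f
pos 13 'a': at 6
pos 14 'e': at 7
pos 15 'a': at 8  → match P2@[13:15]
pos 16 'b': at 5 ·f  → match P1@[16:16]
pos 17 'a': at 6 ·f
pos 18 'd': at 1 ·f
pos 19 'a': at 2
pos 20 'e': at 3
pos 21 'a': at 4  → match P0@[18:21],P2@[19:21]
pos 22 'd': at 1 ·f
pos 23 'b': at 5 ·f  → match P1@[23:23]
pos 24 'd': at 1 ·f
pos 25 'a': at 2

All matches (sorted): [[3,2],[11,0],[11,2],[15,2],[16,1],[21,0],[21,2],[23,1]]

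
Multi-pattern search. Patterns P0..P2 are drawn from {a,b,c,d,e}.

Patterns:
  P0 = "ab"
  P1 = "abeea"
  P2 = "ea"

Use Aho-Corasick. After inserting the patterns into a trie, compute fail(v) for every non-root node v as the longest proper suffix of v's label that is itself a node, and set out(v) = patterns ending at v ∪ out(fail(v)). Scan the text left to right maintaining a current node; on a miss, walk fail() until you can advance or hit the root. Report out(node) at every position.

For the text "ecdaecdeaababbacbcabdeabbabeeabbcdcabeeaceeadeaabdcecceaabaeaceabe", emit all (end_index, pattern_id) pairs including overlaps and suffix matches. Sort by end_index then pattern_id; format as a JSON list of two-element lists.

Construct AC machine:
Trie nodes:
  0='ε' goto a→1 e→6
  1='a' goto b→2
  2='ab' goto e→3  ←P0
  3='abe' goto e→4
  4='abee' goto a→5
  5='abeea' goto ·  ←P1
  6='e' goto a→7
  7='ea' goto ·  ←P2

Failure links (BFS by depth):
  n1('a'): parent n0 fail=0; on 'a' 0 → fail=0;  out ∅∪∅=∅
  n6('e'): parent n0 fail=0; on 'e' 0 → fail=0;  out ∅∪∅=∅
  n2('ab'): parent n1 fail=0; on 'b' 0 → fail=0;  out {0}∪∅={0}
  n7('ea'): parent n6 fail=0; on 'a' 0 → fail=1;  out {2}∪∅={2}
  n3('abe'): parent n2 fail=0; on 'e' 0 → fail=6;  out ∅∪∅=∅
  n4('abee'): parent n3 fail=6; on 'e' 6→0 → fail=6;  out ∅∪∅=∅
  n5('abeea'): parent n4 fail=6; on 'a' 6 → fail=7;  out {1}∪{2}={1,2}

Scan:
[0] read 'e'  n0⇒n6
[1] read 'c'  n6⇒n0 (fail-walked)
[2] read 'd'  n0⇒n0
[3] read 'a'  n0⇒n1
[4] read 'e'  n1⇒n6 (fail-walked)
[5] read 'c'  n6⇒n0 (fail-walked)
[6] read 'd'  n0⇒n0
[7] read 'e'  n0⇒n6
[8] read 'a'  n6⇒n7  → match P2@[7:8]
[9] read 'a'  n7⇒n1 (fail-walked)
[10] read 'b'  n1⇒n2  → match P0@[9:10]
[11] read 'a'  n2⇒n1 (fail-walked)
[12] read 'b'  n1⇒n2  → match P0@[11:12]
[13] read 'b'  n2⇒n0 (fail-walked)
[14] read 'a'  n0⇒n1
[15] read 'c'  n1⇒n0 (fail-walked)
[16] read 'b'  n0⇒n0
[17] read 'c'  n0⇒n0
[18] read 'a'  n0⇒n1
[19] read 'b'  n1⇒n2  → match P0@[18:19]
[20] read 'd'  n2⇒n0 (fail-walked)
[21] read 'e'  n0⇒n6
[22] read 'a'  n6⇒n7  → match P2@[21:22]
[23] read 'b'  n7⇒n2 (fail-walked)  → match P0@[22:23]
[24] read 'b'  n2⇒n0 (fail-walked)
[25] read 'a'  n0⇒n1
[26] read 'b'  n1⇒n2  → match P0@[25:26]
[27] read 'e'  n2⇒n3
[28] read 'e'  n3⇒n4
[29] read 'a'  n4⇒n5  → match P1@[25:29],P2@[28:29]
[30] read 'b'  n5⇒n2 (fail-walked)  → match P0@[29:30]
[31] read 'b'  n2⇒n0 (fail-walked)
[32] read 'c'  n0⇒n0
[33] read 'd'  n0⇒n0
[34] read 'c'  n0⇒n0
[35] read 'a'  n0⇒n1
[36] read 'b'  n1⇒n2  → match P0@[35:36]
[37] read 'e'  n2⇒n3
[38] read 'e'  n3⇒n4
[39] read 'a'  n4⇒n5  → match P1@[35:39],P2@[38:39]
[40] read 'c'  n5⇒n0 (fail-walked)
[41] read 'e'  n0⇒n6
[42] read 'e'  n6⇒n6 (fail-walked)
[43] read 'a'  n6⇒n7  → match P2@[42:43]
[44] read 'd'  n7⇒n0 (fail-walked)
[45] read 'e'  n0⇒n6
[46] read 'a'  n6⇒n7  → match P2@[45:46]
[47] read 'a'  n7⇒n1 (fail-walked)
[48] read 'b'  n1⇒n2  → match P0@[47:48]
[49] read 'd'  n2⇒n0 (fail-walked)
[50] read 'c'  n0⇒n0
[51] read 'e'  n0⇒n6
[52] read 'c'  n6⇒n0 (fail-walked)
[53] read 'c'  n0⇒n0
[54] read 'e'  n0⇒n6
[55] read 'a'  n6⇒n7  → match P2@[54:55]
[56] read 'a'  n7⇒n1 (fail-walked)
[57] read 'b'  n1⇒n2  → match P0@[56:57]
[58] read 'a'  n2⇒n1 (fail-walked)
[59] read 'e'  n1⇒n6 (fail-walked)
[60] read 'a'  n6⇒n7  → match P2@[59:60]
[61] read 'c'  n7⇒n0 (fail-walked)
[62] read 'e'  n0⇒n6
[63] read 'a'  n6⇒n7  → match P2@[62:63]
[64] read 'b'  n7⇒n2 (fail-walked)  → match P0@[63:64]
[65] read 'e'  n2⇒n3

Result: [[8,2],[10,0],[12,0],[19,0],[22,2],[23,0],[26,0],[29,1],[29,2],[30,0],[36,0],[39,1],[39,2],[43,2],[46,2],[48,0],[55,2],[57,0],[60,2],[63,2],[64,0]]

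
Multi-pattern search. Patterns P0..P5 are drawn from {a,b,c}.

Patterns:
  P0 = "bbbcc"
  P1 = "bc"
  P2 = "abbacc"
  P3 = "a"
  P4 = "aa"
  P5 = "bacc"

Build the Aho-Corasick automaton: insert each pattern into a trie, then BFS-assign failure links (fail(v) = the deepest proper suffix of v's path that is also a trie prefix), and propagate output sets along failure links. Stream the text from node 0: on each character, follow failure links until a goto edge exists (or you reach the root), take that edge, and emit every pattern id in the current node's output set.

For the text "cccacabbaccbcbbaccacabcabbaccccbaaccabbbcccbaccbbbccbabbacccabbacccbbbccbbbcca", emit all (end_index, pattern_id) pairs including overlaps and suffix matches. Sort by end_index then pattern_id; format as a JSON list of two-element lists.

Build automaton:
Trie (insert patterns):
  0='ε' goto a→7 b→1
  1='b' goto a→14 b→2 c→6
  2='bb' goto b→3
  3='bbb' goto c→4
  4='bbbc' goto c→5
  5='bbbcc' goto ·  [P0 ends]
  6='bc' goto ·  [P1 ends]
  7='a' goto a→13 b→8  [P3 ends]
  8='ab' goto b→9
  9='abb' goto a→10
  10='abba' goto c→11
  11='abbac' goto c→12
  12='abbacc' goto ·  [P2 ends]
  13='aa' goto ·  [P4 ends]
  14='ba' goto c→15
  15='bac' goto c→16
  16='bacc' goto ·  [P5 ends]

Failure links (BFS by depth):
  n1('b'): parent n0 fail=0; on 'b' 0 → fail=0;  out ∅∪∅=∅
  n7('a'): parent n0 fail=0; on 'a' 0 → fail=0;  out {3}∪∅={3}
  n2('bb'): parent n1 fail=0; on 'b' 0 → fail=1;  out ∅∪∅=∅
  n6('bc'): parent n1 fail=0; on 'c' 0 → fail=0;  out {1}∪∅={1}
  n8('ab'): parent n7 fail=0; on 'b' 0 → fail=1;  out ∅∪∅=∅
  n13('aa'): parent n7 fail=0; on 'a' 0 → fail=7;  out {4}∪{3}={3,4}
  n14('ba'): parent n1 fail=0; on 'a' 0 → fail=7;  out ∅∪{3}={3}
  n3('bbb'): parent n2 fail=1; on 'b' 1 → fail=2;  out ∅∪∅=∅
  n9('abb'): parent n8 fail=1; on 'b' 1 → fail=2;  out ∅∪∅=∅
  n15('bac'): parent n14 fail=7; on 'c' 7→0 → fail=0;  out ∅∪∅=∅
  n4('bbbc'): parent n3 fail=2; on 'c' 2→1 → fail=6;  out ∅∪{1}={1}
  n10('abba'): parent n9 fail=2; on 'a' 2→1 → fail=14;  out ∅∪{3}={3}
  n16('bacc'): parent n15 fail=0; on 'c' 0 → fail=0;  out {5}∪∅={5}
  n5('bbbcc'): parent n4 fail=6; on 'c' 6→0 → fail=0;  out {0}∪∅={0}
  n11('abbac'): parent n10 fail=14; on 'c' 14 → fail=15;  out ∅∪∅=∅
  n12('abbacc'): parent n11 fail=15; on 'c' 15 → fail=16;  out {2}∪{5}={2,5}

Run:
[0] read 'c'  n0⇒n0
[1] read 'c'  n0⇒n0
[2] read 'c'  n0⇒n0
[3] read 'a'  n0⇒n7  → match P3@[3:3]
[4] read 'c'  n7⇒n0 (fail-walked)
[5] read 'a'  n0⇒n7  → match P3@[5:5]
[6] read 'b'  n7⇒n8
[7] read 'b'  n8⇒n9
[8] read 'a'  n9⇒n10  → match P3@[8:8]
[9] read 'c'  n10⇒n11
[10] read 'c'  n11⇒n12  → match P2@[5:10],P5@[7:10]
[11] read 'b'  n12⇒n1 (fail-walked)
[12] read 'c'  n1⇒n6  → match P1@[11:12]
[13] read 'b'  n6⇒n1 (fail-walked)
[14] read 'b'  n1⇒n2
[15] read 'a'  n2⇒n14 (fail-walked)  → match P3@[15:15]
[16] read 'c'  n14⇒n15
[17] read 'c'  n15⇒n16  → match P5@[14:17]
[18] read 'a'  n16⇒n7 (fail-walked)  → match P3@[18:18]
[19] read 'c'  n7⇒n0 (fail-walked)
[20] read 'a'  n0⇒n7  → match P3@[20:20]
[21] read 'b'  n7⇒n8
[22] read 'c'  n8⇒n6 (fail-walked)  → match P1@[21:22]
[23] read 'a'  n6⇒n7 (fail-walked)  → match P3@[23:23]
[24] read 'b'  n7⇒n8
[25] read 'b'  n8⇒n9
[26] read 'a'  n9⇒n10  → match P3@[26:26]
[27] read 'c'  n10⇒n11
[28] read 'c'  n11⇒n12  → match P2@[23:28],P5@[25:28]
[29] read 'c'  n12⇒n0 (fail-walked)
[30] read 'c'  n0⇒n0
[31] read 'b'  n0⇒n1
[32] read 'a'  n1⇒n14  → match P3@[32:32]
[33] read 'a'  n14⇒n13 (fail-walked)  → match P3@[33:33],P4@[32:33]
[34] read 'c'  n13⇒n0 (fail-walked)
[35] read 'c'  n0⇒n0
[36] read 'a'  n0⇒n7  → match P3@[36:36]
[37] read 'b'  n7⇒n8
[38] read 'b'  n8⇒n9
[39] read 'b'  n9⇒n3 (fail-walked)
[40] read 'c'  n3⇒n4  → match P1@[39:40]
[41] read 'c'  n4⇒n5  → match P0@[37:41]
[42] read 'c'  n5⇒n0 (fail-walked)
[43] read 'b'  n0⇒n1
[44] read 'a'  n1⇒n14  → match P3@[44:44]
[45] read 'c'  n14⇒n15
[46] read 'c'  n15⇒n16  → match P5@[43:46]
[47] read 'b'  n16⇒n1 (fail-walked)
[48] read 'b'  n1⇒n2
[49] read 'b'  n2⇒n3
[50] read 'c'  n3⇒n4  → match P1@[49:50]
[51] read 'c'  n4⇒n5  → match P0@[47:51]
[52] read 'b'  n5⇒n1 (fail-walked)
[53] read 'a'  n1⇒n14  → match P3@[53:53]
[54] read 'b'  n14⇒n8 (fail-walked)
[55] read 'b'  n8⇒n9
[56] read 'a'  n9⇒n10  → match P3@[56:56]
[57] read 'c'  n10⇒n11
[58] read 'c'  n11⇒n12  → match P2@[53:58],P5@[55:58]
[59] read 'c'  n12⇒n0 (fail-walked)
[60] read 'a'  n0⇒n7  → match P3@[60:60]
[61] read 'b'  n7⇒n8
[62] read 'b'  n8⇒n9
[63] read 'a'  n9⇒n10  → match P3@[63:63]
[64] read 'c'  n10⇒n11
[65] read 'c'  n11⇒n12  → match P2@[60:65],P5@[62:65]
[66] read 'c'  n12⇒n0 (fail-walked)
[67] read 'b'  n0⇒n1
[68] read 'b'  n1⇒n2
[69] read 'b'  n2⇒n3
[70] read 'c'  n3⇒n4  → match P1@[69:70]
[71] read 'c'  n4⇒n5  → match P0@[67:71]
[72] read 'b'  n5⇒n1 (fail-walked)
[73] read 'b'  n1⇒n2
[74] read 'b'  n2⇒n3
[75] read 'c'  n3⇒n4  → match P1@[74:75]
[76] read 'c'  n4⇒n5  → match P0@[72:76]
[77] read 'a'  n5⇒n7 (fail-walked)  → match P3@[77:77]

Matches: [[3,3],[5,3],[8,3],[10,2],[10,5],[12,1],[15,3],[17,5],[18,3],[20,3],[22,1],[23,3],[26,3],[28,2],[28,5],[32,3],[33,3],[33,4],[36,3],[40,1],[41,0],[44,3],[46,5],[50,1],[51,0],[53,3],[56,3],[58,2],[58,5],[60,3],[63,3],[65,2],[65,5],[70,1],[71,0],[75,1],[76,0],[77,3]]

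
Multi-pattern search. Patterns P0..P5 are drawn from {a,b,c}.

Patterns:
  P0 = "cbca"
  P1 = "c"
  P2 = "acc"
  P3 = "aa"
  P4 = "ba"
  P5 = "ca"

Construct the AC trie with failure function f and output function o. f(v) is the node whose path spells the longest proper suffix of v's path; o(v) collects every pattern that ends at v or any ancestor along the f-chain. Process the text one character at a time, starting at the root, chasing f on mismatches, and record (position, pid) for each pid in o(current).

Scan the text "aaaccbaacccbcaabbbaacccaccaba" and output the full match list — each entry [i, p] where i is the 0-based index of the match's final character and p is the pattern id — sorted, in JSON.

Build:
Trie (insert patterns):
  n0 'ε': a→5 b→9 c→1
  n1 'c': a→11 b→2  ←P1
  n2 'cb': c→3
  n3 'cbc': a→4
  n4 'cbca': ·  ←P0
  n5 'a': a→8 c→6
  n6 'ac': c→7
  n7 'acc': ·  ←P2
  n8 'aa': ·  ←P3
  n9 'b': a→10
  n10 'ba': ·  ←P4
  n11 'ca': ·  ←P5

Failure links (BFS by depth):
  n1('c'): parent n0 fail=0; on 'c' 0 → fail=0;  out {1}∪∅={1}
  n5('a'): parent n0 fail=0; on 'a' 0 → fail=0;  out ∅∪∅=∅
  n9('b'): parent n0 fail=0; on 'b' 0 → fail=0;  out ∅∪∅=∅
  n2('cb'): parent n1 fail=0; on 'b' 0 → fail=9;  out ∅∪∅=∅
  n6('ac'): parent n5 fail=0; on 'c' 0 → fail=1;  out ∅∪{1}={1}
  n8('aa'): parent n5 fail=0; on 'a' 0 → fail=5;  out {3}∪∅={3}
  n10('ba'): parent n9 fail=0; on 'a' 0 → fail=5;  out {4}∪∅={4}
  n11('ca'): parent n1 fail=0; on 'a' 0 → fail=5;  out {5}∪∅={5}
  n3('cbc'): parent n2 fail=9; on 'c' 9→0 → fail=1;  out ∅∪{1}={1}
  n7('acc'): parent n6 fail=1; on 'c' 1→0 → fail=1;  out {2}∪{1}={1,2}
  n4('cbca'): parent n3 fail=1; on 'a' 1 → fail=11;  out {0}∪{5}={0,5}

Text stream:
pos 0 'a': at 5
pos 1 'a': at 8  → match P3@[0:1]
pos 2 'a': at 8 (via fail)  → match P3@[1:2]
pos 3 'c': at 6 (via fail)  → match P1@[3:3]
pos 4 'c': at 7  → match P1@[4:4],P2@[2:4]
pos 5 'b': at 2 (via fail)
pos 6 'a': at 10 (via fail)  → match P4@[5:6]
pos 7 'a': at 8 (via fail)  → match P3@[6:7]
pos 8 'c': at 6 (via fail)  → match P1@[8:8]
pos 9 'c': at 7  → match P1@[9:9],P2@[7:9]
pos 10 'c': at 1 (via fail)  → match P1@[10:10]
pos 11 'b': at 2
pos 12 'c': at 3  → match P1@[12:12]
pos 13 'a': at 4  → match P0@[10:13],P5@[12:13]
pos 14 'a': at 8 (via fail)  → match P3@[13:14]
pos 15 'b': at 9 (via fail)
pos 16 'b': at 9 (via fail)
pos 17 'b': at 9 (via fail)
pos 18 'a': at 10  → match P4@[17:18]
pos 19 'a': at 8 (via fail)  → match P3@[18:19]
pos 20 'c': at 6 (via fail)  → match P1@[20:20]
pos 21 'c': at 7  → match P1@[21:21],P2@[19:21]
pos 22 'c': at 1 (via fail)  → match P1@[22:22]
pos 23 'a': at 11  → match P5@[22:23]
pos 24 'c': at 6 (via fail)  → match P1@[24:24]
pos 25 'c': at 7  → match P1@[25:25],P2@[23:25]
pos 26 'a': at 11 (via fail)  → match P5@[25:26]
pos 27 'b': at 9 (via fail)
pos 28 'a': at 10  → match P4@[27:28]

All matches (sorted): [[1,3],[2,3],[3,1],[4,1],[4,2],[6,4],[7,3],[8,1],[9,1],[9,2],[10,1],[12,1],[13,0],[13,5],[14,3],[18,4],[19,3],[20,1],[21,1],[21,2],[22,1],[23,5],[24,1],[25,1],[25,2],[26,5],[28,4]]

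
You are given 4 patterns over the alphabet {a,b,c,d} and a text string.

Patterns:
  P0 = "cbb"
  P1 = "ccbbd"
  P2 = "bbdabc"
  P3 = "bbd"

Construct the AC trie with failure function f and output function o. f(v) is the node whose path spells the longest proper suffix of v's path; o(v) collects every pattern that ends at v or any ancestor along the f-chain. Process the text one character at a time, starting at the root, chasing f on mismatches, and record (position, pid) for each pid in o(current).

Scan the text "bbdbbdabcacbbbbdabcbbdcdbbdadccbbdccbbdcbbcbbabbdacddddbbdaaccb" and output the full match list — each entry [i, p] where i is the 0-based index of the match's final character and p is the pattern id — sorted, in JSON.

Construct AC machine:
Trie nodes:
  0='ε' goto b→8 c→1
  1='c' goto b→2 c→4
  2='cb' goto b→3
  3='cbb' goto ·  [P0 ends]
  4='cc' goto b→5
  5='ccb' goto b→6
  6='ccbb' goto d→7
  7='ccbbd' goto ·  [P1 ends]
  8='b' goto b→9
  9='bb' goto d→10
  10='bbd' goto a→11  [P3 ends]
  11='bbda' goto b→12
  12='bbdab' goto c→13
  13='bbdabc' goto ·  [P2 ends]

Failure links (BFS by depth):
  fail(1) 'c': from fail(0)=0 chase 'c': 0 ⇒ 0;  out=∅∪out(0)=∅
  fail(8) 'b': from fail(0)=0 chase 'b': 0 ⇒ 0;  out=∅∪out(0)=∅
  fail(2) 'cb': from fail(1)=0 chase 'b': 0 ⇒ 8;  out=∅∪out(8)=∅
  fail(4) 'cc': from fail(1)=0 chase 'c': 0 ⇒ 1;  out=∅∪out(1)=∅
  fail(9) 'bb': from fail(8)=0 chase 'b': 0 ⇒ 8;  out=∅∪out(8)=∅
  fail(3) 'cbb': from fail(2)=8 chase 'b': 8 ⇒ 9;  out={0}∪out(9)={0}
  fail(5) 'ccb': from fail(4)=1 chase 'b': 1 ⇒ 2;  out=∅∪out(2)=∅
  fail(10) 'bbd': from fail(9)=8 chase 'd': 8→0 ⇒ 0;  out={3}∪out(0)={3}
  fail(6) 'ccbb': from fail(5)=2 chase 'b': 2 ⇒ 3;  out=∅∪out(3)={0}
  fail(11) 'bbda': from fail(10)=0 chase 'a': 0 ⇒ 0;  out=∅∪out(0)=∅
  fail(7) 'ccbbd': from fail(6)=3 chase 'd': 3→9 ⇒ 10;  out={1}∪out(10)={1,3}
  fail(12) 'bbdab': from fail(11)=0 chase 'b': 0 ⇒ 8;  out=∅∪out(8)=∅
  fail(13) 'bbdabc': from fail(12)=8 chase 'c': 8→0 ⇒ 1;  out={2}∪out(1)={2}

Text stream:
[0] read 'b'  n0⇒n8
[1] read 'b'  n8⇒n9
[2] read 'd'  n9⇒n10  → match P3@[0:2]
[3] read 'b'  n10⇒n8 (via fail)
[4] read 'b'  n8⇒n9
[5] read 'd'  n9⇒n10  → match P3@[3:5]
[6] read 'a'  n10⇒n11
[7] read 'b'  n11⇒n12
[8] read 'c'  n12⇒n13  → match P2@[3:8]
[9] read 'a'  n13⇒n0 (via fail)
[10] read 'c'  n0⇒n1
[11] read 'b'  n1⇒n2
[12] read 'b'  n2⇒n3  → match P0@[10:12]
[13] read 'b'  n3⇒n9 (via fail)
[14] read 'b'  n9⇒n9 (via fail)
[15] read 'd'  n9⇒n10  → match P3@[13:15]
[16] read 'a'  n10⇒n11
[17] read 'b'  n11⇒n12
[18] read 'c'  n12⇒n13  → match P2@[13:18]
[19] read 'b'  n13⇒n2 (via fail)
[20] read 'b'  n2⇒n3  → match P0@[18:20]
[21] read 'd'  n3⇒n10 (via fail)  → match P3@[19:21]
[22] read 'c'  n10⇒n1 (via fail)
[23] read 'd'  n1⇒n0 (via fail)
[24] read 'b'  n0⇒n8
[25] read 'b'  n8⇒n9
[26] read 'd'  n9⇒n10  → match P3@[24:26]
[27] read 'a'  n10⇒n11
[28] read 'd'  n11⇒n0 (via fail)
[29] read 'c'  n0⇒n1
[30] read 'c'  n1⇒n4
[31] read 'b'  n4⇒n5
[32] read 'b'  n5⇒n6  → match P0@[30:32]
[33] read 'd'  n6⇒n7  → match P1@[29:33],P3@[31:33]
[34] read 'c'  n7⇒n1 (via fail)
[35] read 'c'  n1⇒n4
[36] read 'b'  n4⇒n5
[37] read 'b'  n5⇒n6  → match P0@[35:37]
[38] read 'd'  n6⇒n7  → match P1@[34:38],P3@[36:38]
[39] read 'c'  n7⇒n1 (via fail)
[40] read 'b'  n1⇒n2
[41] read 'b'  n2⇒n3  → match P0@[39:41]
[42] read 'c'  n3⇒n1 (via fail)
[43] read 'b'  n1⇒n2
[44] read 'b'  n2⇒n3  → match P0@[42:44]
[45] read 'a'  n3⇒n0 (via fail)
[46] read 'b'  n0⇒n8
[47] read 'b'  n8⇒n9
[48] read 'd'  n9⇒n10  → match P3@[46:48]
[49] read 'a'  n10⇒n11
[50] read 'c'  n11⇒n1 (via fail)
[51] read 'd'  n1⇒n0 (via fail)
[52] read 'd'  n0⇒n0
[53] read 'd'  n0⇒n0
[54] read 'd'  n0⇒n0
[55] read 'b'  n0⇒n8
[56] read 'b'  n8⇒n9
[57] read 'd'  n9⇒n10  → match P3@[55:57]
[58] read 'a'  n10⇒n11
[59] read 'a'  n11⇒n0 (via fail)
[60] read 'c'  n0⇒n1
[61] read 'c'  n1⇒n4
[62] read 'b'  n4⇒n5

Result: [[2,3],[5,3],[8,2],[12,0],[15,3],[18,2],[20,0],[21,3],[26,3],[32,0],[33,1],[33,3],[37,0],[38,1],[38,3],[41,0],[44,0],[48,3],[57,3]]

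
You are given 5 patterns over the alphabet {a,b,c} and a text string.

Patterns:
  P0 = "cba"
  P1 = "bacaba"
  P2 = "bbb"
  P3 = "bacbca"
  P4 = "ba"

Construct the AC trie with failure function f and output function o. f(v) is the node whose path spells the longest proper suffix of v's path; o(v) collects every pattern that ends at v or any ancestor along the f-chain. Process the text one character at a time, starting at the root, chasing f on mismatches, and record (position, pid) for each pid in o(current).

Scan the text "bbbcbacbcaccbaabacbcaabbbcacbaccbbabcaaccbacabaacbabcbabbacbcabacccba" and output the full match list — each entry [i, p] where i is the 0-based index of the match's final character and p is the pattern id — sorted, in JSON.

Build automaton:
Trie nodes:
  0='ε' goto b→4 c→1
  1='c' goto b→2
  2='cb' goto a→3
  3='cba' goto ·  [P0 ends]
  4='b' goto a→5 b→10
  5='ba' goto c→6  [P4 ends]
  6='bac' goto a→7 b→12
  7='baca' goto b→8
  8='bacab' goto a→9
  9='bacaba' goto ·  [P1 ends]
  10='bb' goto b→11
  11='bbb' goto ·  [P2 ends]
  12='bacb' goto c→13
  13='bacbc' goto a→14
  14='bacbca' goto ·  [P3 ends]

BFS fail/out derivation:
  fail(1) 'c': from fail(0)=0 chase 'c': 0 ⇒ 0;  out=∅∪out(0)=∅
  fail(4) 'b': from fail(0)=0 chase 'b': 0 ⇒ 0;  out=∅∪out(0)=∅
  fail(2) 'cb': from fail(1)=0 chase 'b': 0 ⇒ 4;  out=∅∪out(4)=∅
  fail(5) 'ba': from fail(4)=0 chase 'a': 0 ⇒ 0;  out={4}∪out(0)={4}
  fail(10) 'bb': from fail(4)=0 chase 'b': 0 ⇒ 4;  out=∅∪out(4)=∅
  fail(3) 'cba': from fail(2)=4 chase 'a': 4 ⇒ 5;  out={0}∪out(5)={0,4}
  fail(6) 'bac': from fail(5)=0 chase 'c': 0 ⇒ 1;  out=∅∪out(1)=∅
  fail(11) 'bbb': from fail(10)=4 chase 'b': 4 ⇒ 10;  out={2}∪out(10)={2}
  fail(7) 'baca': from fail(6)=1 chase 'a': 1→0 ⇒ 0;  out=∅∪out(0)=∅
  fail(12) 'bacb': from fail(6)=1 chase 'b': 1 ⇒ 2;  out=∅∪out(2)=∅
  fail(8) 'bacab': from fail(7)=0 chase 'b': 0 ⇒ 4;  out=∅∪out(4)=∅
  fail(13) 'bacbc': from fail(12)=2 chase 'c': 2→4→0 ⇒ 1;  out=∅∪out(1)=∅
  fail(9) 'bacaba': from fail(8)=4 chase 'a': 4 ⇒ 5;  out={1}∪out(5)={1,4}
  fail(14) 'bacbca': from fail(13)=1 chase 'a': 1→0 ⇒ 0;  out={3}∪out(0)={3}

Run:
i=0 'b': node 0→4
i=1 'b': node 4→10
i=2 'b': node 10→11  → match P2@[0:2]
i=3 'c': node 11→1 ·f
i=4 'b': node 1→2
i=5 'a': node 2→3  → match P0@[3:5],P4@[4:5]
i=6 'c': node 3→6 ·f
i=7 'b': node 6→12
i=8 'c': node 12→13
i=9 'a': node 13→14  → match P3@[4:9]
i=10 'c': node 14→1 ·f
i=11 'c': node 1→1 ·f
i=12 'b': node 1→2
i=13 'a': node 2→3  → match P0@[11:13],P4@[12:13]
i=14 'a': node 3→0 ·f
i=15 'b': node 0→4
i=16 'a': node 4→5  → match P4@[15:16]
i=17 'c': node 5→6
i=18 'b': node 6→12
i=19 'c': node 12→13
i=20 'a': node 13→14  → match P3@[15:20]
i=21 'a': node 14→0 ·f
i=22 'b': node 0→4
i=23 'b': node 4→10
i=24 'b': node 10→11  → match P2@[22:24]
i=25 'c': node 11→1 ·f
i=26 'a': node 1→0 ·f
i=27 'c': node 0→1
i=28 'b': node 1→2
i=29 'a': node 2→3  → match P0@[27:29],P4@[28:29]
i=30 'c': node 3→6 ·f
i=31 'c': node 6→1 ·f
i=32 'b': node 1→2
i=33 'b': node 2→10 ·f
i=34 'a': node 10→5 ·f  → match P4@[33:34]
i=35 'b': node 5→4 ·f
i=36 'c': node 4→1 ·f
i=37 'a': node 1→0 ·f
i=38 'a': node 0→0
i=39 'c': node 0→1
i=40 'c': node 1→1 ·f
i=41 'b': node 1→2
i=42 'a': node 2→3  → match P0@[40:42],P4@[41:42]
i=43 'c': node 3→6 ·f
i=44 'a': node 6→7
i=45 'b': node 7→8
i=46 'a': node 8→9  → match P1@[41:46],P4@[45:46]
i=47 'a': node 9→0 ·f
i=48 'c': node 0→1
i=49 'b': node 1→2
i=50 'a': node 2→3  → match P0@[48:50],P4@[49:50]
i=51 'b': node 3→4 ·f
i=52 'c': node 4→1 ·f
i=53 'b': node 1→2
i=54 'a': node 2→3  → match P0@[52:54],P4@[53:54]
i=55 'b': node 3→4 ·f
i=56 'b': node 4→10
i=57 'a': node 10→5 ·f  → match P4@[56:57]
i=58 'c': node 5→6
i=59 'b': node 6→12
i=60 'c': node 12→13
i=61 'a': node 13→14  → match P3@[56:61]
i=62 'b': node 14→4 ·f
i=63 'a': node 4→5  → match P4@[62:63]
i=64 'c': node 5→6
i=65 'c': node 6→1 ·f
i=66 'c': node 1→1 ·f
i=67 'b': node 1→2
i=68 'a': node 2→3  → match P0@[66:68],P4@[67:68]

Result: [[2,2],[5,0],[5,4],[9,3],[13,0],[13,4],[16,4],[20,3],[24,2],[29,0],[29,4],[34,4],[42,0],[42,4],[46,1],[46,4],[50,0],[50,4],[54,0],[54,4],[57,4],[61,3],[63,4],[68,0],[68,4]]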